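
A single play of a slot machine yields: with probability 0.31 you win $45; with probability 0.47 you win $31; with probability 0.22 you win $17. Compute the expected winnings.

32.26

E[payout] = 45·0.31 + 31·0.47 + 17·0.22
 = 13.95 + 14.57 + 3.74
 = 32.26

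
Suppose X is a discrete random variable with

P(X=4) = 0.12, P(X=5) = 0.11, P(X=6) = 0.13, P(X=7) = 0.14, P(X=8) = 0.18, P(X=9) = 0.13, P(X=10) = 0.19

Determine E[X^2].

E[X^2] = Σ x^2·P(X=x)
 = 16·0.12 + 25·0.11 + 36·0.13 + 49·0.14 + 64·0.18 + 81·0.13 + 100·0.19
 = 1.92 + 2.75 + 4.68 + 6.86 + 11.52 + 10.53 + 19
 = 57.26

57.26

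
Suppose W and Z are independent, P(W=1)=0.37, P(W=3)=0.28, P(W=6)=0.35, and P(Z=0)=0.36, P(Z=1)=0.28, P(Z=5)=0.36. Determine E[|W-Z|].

E[|W-Z|] = Σ_w Σ_z |w-z| · P(W=w)P(Z=z)
 = 1·0.1332 + 0·0.1036 + 4·0.1332 + 3·0.1008 + 2·0.0784 + 2·0.1008 + 6·0.126 + 5·0.098 + 1·0.126
 = 0.1332 + 0 + 0.5328 + 0.3024 + 0.1568 + 0.2016 + 0.756 + 0.49 + 0.126
 = 2.6988

2.6988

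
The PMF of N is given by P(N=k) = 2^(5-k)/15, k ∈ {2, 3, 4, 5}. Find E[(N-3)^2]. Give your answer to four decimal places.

E[(N-3)^2] = Σ (n-3)^2·P(N=n)
 = 1·8/15 + 0·4/15 + 1·2/15 + 4·1/15
 = 8/15 + 0 + 2/15 + 4/15
 = 14/15

0.9333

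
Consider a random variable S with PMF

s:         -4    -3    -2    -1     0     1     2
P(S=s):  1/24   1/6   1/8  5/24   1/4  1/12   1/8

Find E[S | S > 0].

P(S > 0) = 1/12 + 1/8 = 5/24.
E[S | S > 0] = [1·1/12 + 2·1/8] / (5/24)
 = 1/3 / (5/24)
 = 8/5

1.6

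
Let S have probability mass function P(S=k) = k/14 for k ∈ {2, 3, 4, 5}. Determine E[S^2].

16

E[S^2] = Σ s^2·P(S=s)
 = 4·1/7 + 9·3/14 + 16·2/7 + 25·5/14
 = 4/7 + 27/14 + 32/7 + 125/14
 = 16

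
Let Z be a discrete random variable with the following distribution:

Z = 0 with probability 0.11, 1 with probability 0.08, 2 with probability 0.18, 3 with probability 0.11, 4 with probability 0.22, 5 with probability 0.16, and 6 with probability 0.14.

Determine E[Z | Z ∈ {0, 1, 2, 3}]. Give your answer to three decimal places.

P(Z ∈ {0, 1, 2, 3}) = 0.11 + 0.08 + 0.18 + 0.11 = 0.48.
E[Z | Z ∈ {0, 1, 2, 3}] = [0·0.11 + 1·0.08 + 2·0.18 + 3·0.11] / 0.48
 = 0.77 / 0.48
 = 77/48

1.604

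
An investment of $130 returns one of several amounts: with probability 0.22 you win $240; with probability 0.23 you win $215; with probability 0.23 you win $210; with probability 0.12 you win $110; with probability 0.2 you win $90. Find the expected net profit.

E[payout] = 240·0.22 + 215·0.23 + 210·0.23 + 110·0.12 + 90·0.2
 = 52.8 + 49.45 + 48.3 + 13.2 + 18
 = 181.75
Net = 181.75 - 130 = 51.75

51.75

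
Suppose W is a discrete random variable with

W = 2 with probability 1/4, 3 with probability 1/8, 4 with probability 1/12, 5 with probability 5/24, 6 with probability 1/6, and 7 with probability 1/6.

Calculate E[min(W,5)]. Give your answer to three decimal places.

3.917

E[min(W,5)] = Σ min(w,5)·P(W=w)
 = 2·1/4 + 3·1/8 + 4·1/12 + 5·5/24 + 5·1/6 + 5·1/6
 = 1/2 + 3/8 + 1/3 + 25/24 + 5/6 + 5/6
 = 47/12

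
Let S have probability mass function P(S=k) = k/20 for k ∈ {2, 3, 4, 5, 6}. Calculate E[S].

E[S] = Σ s·P(S=s)
 = 2·1/10 + 3·3/20 + 4·1/5 + 5·1/4 + 6·3/10
 = 1/5 + 9/20 + 4/5 + 5/4 + 9/5
 = 9/2

4.5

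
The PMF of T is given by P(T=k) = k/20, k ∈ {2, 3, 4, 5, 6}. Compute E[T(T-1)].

E[T(T-1)] = Σ t(t-1)·P(T=t)
 = 2·1/10 + 6·3/20 + 12·1/5 + 20·1/4 + 30·3/10
 = 1/5 + 9/10 + 12/5 + 5 + 9
 = 35/2

17.5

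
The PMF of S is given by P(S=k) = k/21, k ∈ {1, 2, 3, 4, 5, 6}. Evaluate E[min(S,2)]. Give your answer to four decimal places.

1.9524

E[min(S,2)] = Σ min(s,2)·P(S=s)
 = 1·1/21 + 2·2/21 + 2·1/7 + 2·4/21 + 2·5/21 + 2·2/7
 = 1/21 + 4/21 + 2/7 + 8/21 + 10/21 + 4/7
 = 41/21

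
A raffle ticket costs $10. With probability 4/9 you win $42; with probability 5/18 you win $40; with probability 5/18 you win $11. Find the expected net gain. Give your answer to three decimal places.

E[payout] = 42·4/9 + 40·5/18 + 11·5/18
 = 56/3 + 100/9 + 55/18
 = 197/6
Net = 197/6 - 10 = 137/6

22.833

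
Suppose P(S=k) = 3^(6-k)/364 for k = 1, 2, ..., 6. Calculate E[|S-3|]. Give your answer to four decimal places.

1.6071

E[|S-3|] = Σ |s-3|·P(S=s)
 = 2·243/364 + 1·81/364 + 0·27/364 + 1·9/364 + 2·3/364 + 3·1/364
 = 243/182 + 81/364 + 0 + 9/364 + 3/182 + 3/364
 = 45/28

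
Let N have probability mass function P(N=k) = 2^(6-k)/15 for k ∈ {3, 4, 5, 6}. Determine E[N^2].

E[N^2] = Σ n^2·P(N=n)
 = 9·8/15 + 16·4/15 + 25·2/15 + 36·1/15
 = 24/5 + 64/15 + 10/3 + 12/5
 = 74/5

14.8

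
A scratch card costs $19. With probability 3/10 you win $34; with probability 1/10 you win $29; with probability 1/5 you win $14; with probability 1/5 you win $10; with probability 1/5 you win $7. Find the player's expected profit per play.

0.3

E[payout] = 34·3/10 + 29·1/10 + 14·1/5 + 10·1/5 + 7·1/5
 = 51/5 + 29/10 + 14/5 + 2 + 7/5
 = 193/10
Net = 193/10 - 19 = 3/10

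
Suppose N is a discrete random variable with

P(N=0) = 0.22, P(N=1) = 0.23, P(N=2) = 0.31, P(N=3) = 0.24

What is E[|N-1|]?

1.01

E[|N-1|] = Σ |n-1|·P(N=n)
 = 1·0.22 + 0·0.23 + 1·0.31 + 2·0.24
 = 0.22 + 0 + 0.31 + 0.48
 = 1.01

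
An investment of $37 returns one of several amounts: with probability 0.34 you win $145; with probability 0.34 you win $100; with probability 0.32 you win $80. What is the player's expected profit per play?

71.9

E[payout] = 145·0.34 + 100·0.34 + 80·0.32
 = 49.3 + 34 + 25.6
 = 108.9
Net = 108.9 - 37 = 71.9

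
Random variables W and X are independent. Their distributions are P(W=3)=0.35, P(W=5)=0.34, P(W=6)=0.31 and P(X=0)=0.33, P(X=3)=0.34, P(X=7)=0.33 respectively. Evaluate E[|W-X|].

E[|W-X|] = Σ_w Σ_x |w-x| · P(W=w)P(X=x)
 = 3·0.1155 + 0·0.119 + 4·0.1155 + 5·0.1122 + 2·0.1156 + 2·0.1122 + 6·0.1023 + 3·0.1054 + 1·0.1023
 = 0.3465 + 0 + 0.462 + 0.561 + 0.2312 + 0.2244 + 0.6138 + 0.3162 + 0.1023
 = 2.8574

2.8574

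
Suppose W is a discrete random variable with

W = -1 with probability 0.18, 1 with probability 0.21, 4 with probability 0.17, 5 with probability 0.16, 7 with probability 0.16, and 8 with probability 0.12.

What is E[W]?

3.59

E[W] = Σ w·P(W=w)
 = (-1)·0.18 + 1·0.21 + 4·0.17 + 5·0.16 + 7·0.16 + 8·0.12
 = (-0.18) + 0.21 + 0.68 + 0.8 + 1.12 + 0.96
 = 3.59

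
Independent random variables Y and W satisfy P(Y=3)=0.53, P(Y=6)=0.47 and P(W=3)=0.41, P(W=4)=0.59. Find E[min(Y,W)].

E[min(Y,W)] = Σ_y Σ_w min(y,w) · P(Y=y)P(W=w)
 = 3·0.2173 + 3·0.3127 + 3·0.1927 + 4·0.2773
 = 0.6519 + 0.9381 + 0.5781 + 1.1092
 = 3.2773

3.2773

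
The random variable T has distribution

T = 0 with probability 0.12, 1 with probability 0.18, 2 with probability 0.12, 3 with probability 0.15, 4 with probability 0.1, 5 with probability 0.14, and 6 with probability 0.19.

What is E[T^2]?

13.95

E[T^2] = Σ t^2·P(T=t)
 = 0·0.12 + 1·0.18 + 4·0.12 + 9·0.15 + 16·0.1 + 25·0.14 + 36·0.19
 = 0 + 0.18 + 0.48 + 1.35 + 1.6 + 3.5 + 6.84
 = 13.95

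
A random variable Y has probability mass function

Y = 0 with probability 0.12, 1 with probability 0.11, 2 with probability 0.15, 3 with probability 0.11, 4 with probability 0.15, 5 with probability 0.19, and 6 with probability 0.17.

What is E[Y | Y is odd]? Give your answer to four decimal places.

P(Y is odd) = 0.11 + 0.11 + 0.19 = 0.41.
E[Y | Y is odd] = [1·0.11 + 3·0.11 + 5·0.19] / 0.41
 = 1.39 / 0.41
 = 139/41

3.3902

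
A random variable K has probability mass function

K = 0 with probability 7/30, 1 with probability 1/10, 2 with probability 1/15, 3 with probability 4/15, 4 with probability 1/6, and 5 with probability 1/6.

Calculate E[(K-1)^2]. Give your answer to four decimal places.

E[(K-1)^2] = Σ (k-1)^2·P(K=k)
 = 1·7/30 + 0·1/10 + 1·1/15 + 4·4/15 + 9·1/6 + 16·1/6
 = 7/30 + 0 + 1/15 + 16/15 + 3/2 + 8/3
 = 83/15

5.5333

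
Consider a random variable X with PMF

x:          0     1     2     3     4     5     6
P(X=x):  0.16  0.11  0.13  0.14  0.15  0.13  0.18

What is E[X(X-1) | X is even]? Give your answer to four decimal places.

P(X is even) = 0.16 + 0.13 + 0.15 + 0.18 = 0.62.
E[X(X-1) | X is even] = [0·0.16 + 2·0.13 + 12·0.15 + 30·0.18] / 0.62
 = 7.46 / 0.62
 = 373/31

12.0323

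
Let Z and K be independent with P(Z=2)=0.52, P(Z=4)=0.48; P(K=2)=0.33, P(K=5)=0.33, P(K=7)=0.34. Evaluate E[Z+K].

E[Z+K] = Σ_z Σ_k (z+k) · P(Z=z)P(K=k)
 = 4·0.1716 + 7·0.1716 + 9·0.1768 + 6·0.1584 + 9·0.1584 + 11·0.1632
 = 0.6864 + 1.2012 + 1.5912 + 0.9504 + 1.4256 + 1.7952
 = 7.65

7.65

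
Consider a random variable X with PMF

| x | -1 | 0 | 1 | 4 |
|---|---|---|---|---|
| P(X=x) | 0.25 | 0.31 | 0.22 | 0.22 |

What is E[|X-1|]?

1.47

E[|X-1|] = Σ |x-1|·P(X=x)
 = 2·0.25 + 1·0.31 + 0·0.22 + 3·0.22
 = 0.5 + 0.31 + 0 + 0.66
 = 1.47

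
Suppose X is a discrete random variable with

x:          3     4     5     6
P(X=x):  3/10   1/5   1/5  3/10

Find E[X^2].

E[X^2] = Σ x^2·P(X=x)
 = 9·3/10 + 16·1/5 + 25·1/5 + 36·3/10
 = 27/10 + 16/5 + 5 + 54/5
 = 217/10

21.7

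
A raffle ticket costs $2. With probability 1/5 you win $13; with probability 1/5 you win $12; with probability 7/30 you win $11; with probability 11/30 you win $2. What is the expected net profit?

6.3

E[payout] = 13·1/5 + 12·1/5 + 11·7/30 + 2·11/30
 = 13/5 + 12/5 + 77/30 + 11/15
 = 83/10
Net = 83/10 - 2 = 63/10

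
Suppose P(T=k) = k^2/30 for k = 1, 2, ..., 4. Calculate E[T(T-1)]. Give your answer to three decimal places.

E[T(T-1)] = Σ t(t-1)·P(T=t)
 = 0·1/30 + 2·2/15 + 6·3/10 + 12·8/15
 = 0 + 4/15 + 9/5 + 32/5
 = 127/15

8.467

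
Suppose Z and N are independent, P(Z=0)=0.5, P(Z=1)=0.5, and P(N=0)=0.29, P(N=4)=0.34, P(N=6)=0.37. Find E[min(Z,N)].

0.355

E[min(Z,N)] = Σ_z Σ_n min(z,n) · P(Z=z)P(N=n)
 = 0·0.145 + 0·0.17 + 0·0.185 + 0·0.145 + 1·0.17 + 1·0.185
 = 0 + 0 + 0 + 0 + 0.17 + 0.185
 = 0.355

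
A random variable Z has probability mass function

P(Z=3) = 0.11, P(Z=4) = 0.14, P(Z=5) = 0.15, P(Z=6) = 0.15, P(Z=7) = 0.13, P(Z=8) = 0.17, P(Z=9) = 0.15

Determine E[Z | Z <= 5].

4.1

P(Z <= 5) = 0.11 + 0.14 + 0.15 = 0.4.
E[Z | Z <= 5] = [3·0.11 + 4·0.14 + 5·0.15] / 0.4
 = 1.64 / 0.4
 = 41/10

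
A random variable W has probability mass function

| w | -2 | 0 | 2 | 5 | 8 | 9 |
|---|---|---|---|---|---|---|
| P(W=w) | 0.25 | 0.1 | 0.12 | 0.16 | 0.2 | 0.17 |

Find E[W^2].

E[W^2] = Σ w^2·P(W=w)
 = 4·0.25 + 0·0.1 + 4·0.12 + 25·0.16 + 64·0.2 + 81·0.17
 = 1 + 0 + 0.48 + 4 + 12.8 + 13.77
 = 32.05

32.05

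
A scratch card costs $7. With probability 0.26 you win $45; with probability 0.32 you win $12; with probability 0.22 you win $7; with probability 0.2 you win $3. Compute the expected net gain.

E[payout] = 45·0.26 + 12·0.32 + 7·0.22 + 3·0.2
 = 11.7 + 3.84 + 1.54 + 0.6
 = 17.68
Net = 17.68 - 7 = 10.68

10.68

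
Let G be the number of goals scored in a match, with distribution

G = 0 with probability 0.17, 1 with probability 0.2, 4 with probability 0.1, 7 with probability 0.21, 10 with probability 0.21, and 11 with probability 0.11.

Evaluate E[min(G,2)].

E[min(G,2)] = Σ min(g,2)·P(G=g)
 = 0·0.17 + 1·0.2 + 2·0.1 + 2·0.21 + 2·0.21 + 2·0.11
 = 0 + 0.2 + 0.2 + 0.42 + 0.42 + 0.22
 = 1.46

1.46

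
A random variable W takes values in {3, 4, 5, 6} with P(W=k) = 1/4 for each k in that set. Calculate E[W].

4.5

E[W] = Σ w·P(W=w)
 = 3·1/4 + 4·1/4 + 5·1/4 + 6·1/4
 = 3/4 + 1 + 5/4 + 3/2
 = 9/2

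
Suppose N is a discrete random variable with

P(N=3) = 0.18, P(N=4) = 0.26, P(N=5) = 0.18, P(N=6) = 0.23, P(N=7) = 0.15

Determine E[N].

4.91

E[N] = Σ n·P(N=n)
 = 3·0.18 + 4·0.26 + 5·0.18 + 6·0.23 + 7·0.15
 = 0.54 + 1.04 + 0.9 + 1.38 + 1.05
 = 4.91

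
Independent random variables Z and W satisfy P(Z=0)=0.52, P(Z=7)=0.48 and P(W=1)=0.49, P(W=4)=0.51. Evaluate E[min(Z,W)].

1.2144

E[min(Z,W)] = Σ_z Σ_w min(z,w) · P(Z=z)P(W=w)
 = 0·0.2548 + 0·0.2652 + 1·0.2352 + 4·0.2448
 = 0 + 0 + 0.2352 + 0.9792
 = 1.2144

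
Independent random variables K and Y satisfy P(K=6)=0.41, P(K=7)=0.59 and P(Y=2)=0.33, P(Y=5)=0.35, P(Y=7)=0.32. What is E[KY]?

30.6435

E[KY] = Σ_k Σ_y ky · P(K=k)P(Y=y)
 = 12·0.1353 + 30·0.1435 + 42·0.1312 + 14·0.1947 + 35·0.2065 + 49·0.1888
 = 1.6236 + 4.305 + 5.5104 + 2.7258 + 7.2275 + 9.2512
 = 30.6435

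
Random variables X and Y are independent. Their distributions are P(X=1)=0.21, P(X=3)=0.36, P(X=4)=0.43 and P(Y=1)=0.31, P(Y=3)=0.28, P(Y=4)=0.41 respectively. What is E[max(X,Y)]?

E[max(X,Y)] = Σ_x Σ_y max(x,y) · P(X=x)P(Y=y)
 = 1·0.0651 + 3·0.0588 + 4·0.0861 + 3·0.1116 + 3·0.1008 + 4·0.1476 + 4·0.1333 + 4·0.1204 + 4·0.1763
 = 0.0651 + 0.1764 + 0.3444 + 0.3348 + 0.3024 + 0.5904 + 0.5332 + 0.4816 + 0.7052
 = 3.5335

3.5335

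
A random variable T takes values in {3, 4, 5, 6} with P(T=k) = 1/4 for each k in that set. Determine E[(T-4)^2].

E[(T-4)^2] = Σ (t-4)^2·P(T=t)
 = 1·1/4 + 0·1/4 + 1·1/4 + 4·1/4
 = 1/4 + 0 + 1/4 + 1
 = 3/2

1.5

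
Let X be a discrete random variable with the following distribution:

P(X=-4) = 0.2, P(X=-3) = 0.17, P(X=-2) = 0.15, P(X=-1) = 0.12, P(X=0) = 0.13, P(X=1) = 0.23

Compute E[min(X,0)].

-1.73

E[min(X,0)] = Σ min(x,0)·P(X=x)
 = (-4)·0.2 + (-3)·0.17 + (-2)·0.15 + (-1)·0.12 + 0·0.13 + 0·0.23
 = (-0.8) + (-0.51) + (-0.3) + (-0.12) + 0 + 0
 = -1.73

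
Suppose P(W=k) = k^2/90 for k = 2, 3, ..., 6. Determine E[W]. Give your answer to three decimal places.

4.889

E[W] = Σ w·P(W=w)
 = 2·2/45 + 3·1/10 + 4·8/45 + 5·5/18 + 6·2/5
 = 4/45 + 3/10 + 32/45 + 25/18 + 12/5
 = 44/9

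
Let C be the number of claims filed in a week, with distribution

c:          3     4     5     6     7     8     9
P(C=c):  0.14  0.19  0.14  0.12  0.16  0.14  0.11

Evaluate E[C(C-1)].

E[C(C-1)] = Σ c(c-1)·P(C=c)
 = 6·0.14 + 12·0.19 + 20·0.14 + 30·0.12 + 42·0.16 + 56·0.14 + 72·0.11
 = 0.84 + 2.28 + 2.8 + 3.6 + 6.72 + 7.84 + 7.92
 = 32

32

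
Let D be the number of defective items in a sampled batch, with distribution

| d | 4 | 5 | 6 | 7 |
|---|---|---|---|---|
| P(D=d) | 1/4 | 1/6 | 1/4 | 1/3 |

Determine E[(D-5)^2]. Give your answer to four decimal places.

1.8333

E[(D-5)^2] = Σ (d-5)^2·P(D=d)
 = 1·1/4 + 0·1/6 + 1·1/4 + 4·1/3
 = 1/4 + 0 + 1/4 + 4/3
 = 11/6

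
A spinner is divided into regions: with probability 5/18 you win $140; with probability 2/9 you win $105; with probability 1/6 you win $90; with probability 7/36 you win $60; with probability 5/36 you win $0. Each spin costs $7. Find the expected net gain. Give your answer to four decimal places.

81.8889

E[payout] = 140·5/18 + 105·2/9 + 90·1/6 + 60·7/36 + 0·5/36
 = 350/9 + 70/3 + 15 + 35/3 + 0
 = 800/9
Net = 800/9 - 7 = 737/9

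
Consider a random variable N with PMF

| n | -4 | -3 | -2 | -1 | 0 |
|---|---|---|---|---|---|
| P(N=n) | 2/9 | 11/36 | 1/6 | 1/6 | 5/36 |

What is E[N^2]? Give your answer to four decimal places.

7.1389

E[N^2] = Σ n^2·P(N=n)
 = 16·2/9 + 9·11/36 + 4·1/6 + 1·1/6 + 0·5/36
 = 32/9 + 11/4 + 2/3 + 1/6 + 0
 = 257/36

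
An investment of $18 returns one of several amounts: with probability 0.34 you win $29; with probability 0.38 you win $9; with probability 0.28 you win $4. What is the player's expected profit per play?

-3.6

E[payout] = 29·0.34 + 9·0.38 + 4·0.28
 = 9.86 + 3.42 + 1.12
 = 14.4
Net = 14.4 - 18 = -3.6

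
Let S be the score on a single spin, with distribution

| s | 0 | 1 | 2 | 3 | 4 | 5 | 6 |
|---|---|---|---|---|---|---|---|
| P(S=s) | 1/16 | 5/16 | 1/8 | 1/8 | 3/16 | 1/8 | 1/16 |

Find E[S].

2.6875

E[S] = Σ s·P(S=s)
 = 0·1/16 + 1·5/16 + 2·1/8 + 3·1/8 + 4·3/16 + 5·1/8 + 6·1/16
 = 0 + 5/16 + 1/4 + 3/8 + 3/4 + 5/8 + 3/8
 = 43/16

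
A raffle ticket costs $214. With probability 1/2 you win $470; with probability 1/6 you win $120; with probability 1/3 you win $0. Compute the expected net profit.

E[payout] = 470·1/2 + 120·1/6 + 0·1/3
 = 235 + 20 + 0
 = 255
Net = 255 - 214 = 41

41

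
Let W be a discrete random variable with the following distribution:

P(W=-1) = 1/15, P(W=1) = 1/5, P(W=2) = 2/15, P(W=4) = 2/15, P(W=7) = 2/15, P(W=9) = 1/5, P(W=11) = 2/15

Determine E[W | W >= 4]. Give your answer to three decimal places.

P(W >= 4) = 2/15 + 2/15 + 1/5 + 2/15 = 3/5.
E[W | W >= 4] = [4·2/15 + 7·2/15 + 9·1/5 + 11·2/15] / (3/5)
 = 71/15 / (3/5)
 = 71/9

7.889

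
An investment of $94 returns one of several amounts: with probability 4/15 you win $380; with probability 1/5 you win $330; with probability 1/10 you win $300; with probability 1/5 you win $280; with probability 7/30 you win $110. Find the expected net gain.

185

E[payout] = 380·4/15 + 330·1/5 + 300·1/10 + 280·1/5 + 110·7/30
 = 304/3 + 66 + 30 + 56 + 77/3
 = 279
Net = 279 - 94 = 185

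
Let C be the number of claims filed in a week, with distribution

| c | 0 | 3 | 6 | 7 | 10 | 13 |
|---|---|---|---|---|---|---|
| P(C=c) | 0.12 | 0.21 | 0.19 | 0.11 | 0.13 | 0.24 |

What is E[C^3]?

E[C^3] = Σ c^3·P(C=c)
 = 0·0.12 + 27·0.21 + 216·0.19 + 343·0.11 + 1000·0.13 + 2197·0.24
 = 0 + 5.67 + 41.04 + 37.73 + 130 + 527.28
 = 741.72

741.72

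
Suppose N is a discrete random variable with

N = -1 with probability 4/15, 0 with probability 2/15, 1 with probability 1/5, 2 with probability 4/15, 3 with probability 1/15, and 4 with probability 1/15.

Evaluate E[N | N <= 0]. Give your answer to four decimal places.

P(N <= 0) = 4/15 + 2/15 = 2/5.
E[N | N <= 0] = [(-1)·4/15 + 0·2/15] / (2/5)
 = -4/15 / (2/5)
 = -2/3

-0.6667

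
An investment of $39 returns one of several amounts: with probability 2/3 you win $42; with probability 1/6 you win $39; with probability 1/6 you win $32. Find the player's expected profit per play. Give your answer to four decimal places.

0.8333

E[payout] = 42·2/3 + 39·1/6 + 32·1/6
 = 28 + 13/2 + 16/3
 = 239/6
Net = 239/6 - 39 = 5/6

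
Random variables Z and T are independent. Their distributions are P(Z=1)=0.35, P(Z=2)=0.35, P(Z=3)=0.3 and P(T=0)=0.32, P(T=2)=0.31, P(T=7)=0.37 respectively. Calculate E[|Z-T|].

E[|Z-T|] = Σ_z Σ_t |z-t| · P(Z=z)P(T=t)
 = 1·0.112 + 1·0.1085 + 6·0.1295 + 2·0.112 + 0·0.1085 + 5·0.1295 + 3·0.096 + 1·0.093 + 4·0.111
 = 0.112 + 0.1085 + 0.777 + 0.224 + 0 + 0.6475 + 0.288 + 0.093 + 0.444
 = 2.694

2.694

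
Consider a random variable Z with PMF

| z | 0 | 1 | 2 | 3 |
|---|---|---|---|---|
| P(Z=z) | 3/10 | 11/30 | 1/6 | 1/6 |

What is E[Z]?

E[Z] = Σ z·P(Z=z)
 = 0·3/10 + 1·11/30 + 2·1/6 + 3·1/6
 = 0 + 11/30 + 1/3 + 1/2
 = 6/5

1.2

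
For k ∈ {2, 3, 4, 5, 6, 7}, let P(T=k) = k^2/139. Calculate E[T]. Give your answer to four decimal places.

5.6331

E[T] = Σ t·P(T=t)
 = 2·4/139 + 3·9/139 + 4·16/139 + 5·25/139 + 6·36/139 + 7·49/139
 = 8/139 + 27/139 + 64/139 + 125/139 + 216/139 + 343/139
 = 783/139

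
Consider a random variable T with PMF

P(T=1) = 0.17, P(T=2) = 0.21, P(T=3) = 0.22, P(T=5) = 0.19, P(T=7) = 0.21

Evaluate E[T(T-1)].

14.36

E[T(T-1)] = Σ t(t-1)·P(T=t)
 = 0·0.17 + 2·0.21 + 6·0.22 + 20·0.19 + 42·0.21
 = 0 + 0.42 + 1.32 + 3.8 + 8.82
 = 14.36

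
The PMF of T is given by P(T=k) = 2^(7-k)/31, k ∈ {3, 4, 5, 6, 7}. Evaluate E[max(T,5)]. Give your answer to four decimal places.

E[max(T,5)] = Σ max(t,5)·P(T=t)
 = 5·16/31 + 5·8/31 + 5·4/31 + 6·2/31 + 7·1/31
 = 80/31 + 40/31 + 20/31 + 12/31 + 7/31
 = 159/31

5.1290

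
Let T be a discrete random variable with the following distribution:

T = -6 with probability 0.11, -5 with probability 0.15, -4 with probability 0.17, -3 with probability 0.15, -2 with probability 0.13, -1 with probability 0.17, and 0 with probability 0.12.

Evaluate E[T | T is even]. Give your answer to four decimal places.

P(T is even) = 0.11 + 0.17 + 0.13 + 0.12 = 0.53.
E[T | T is even] = [(-6)·0.11 + (-4)·0.17 + (-2)·0.13 + 0·0.12] / 0.53
 = -1.6 / 0.53
 = -160/53

-3.0189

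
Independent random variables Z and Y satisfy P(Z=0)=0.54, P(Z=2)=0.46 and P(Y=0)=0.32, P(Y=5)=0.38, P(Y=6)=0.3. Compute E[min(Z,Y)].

0.6256

E[min(Z,Y)] = Σ_z Σ_y min(z,y) · P(Z=z)P(Y=y)
 = 0·0.1728 + 0·0.2052 + 0·0.162 + 0·0.1472 + 2·0.1748 + 2·0.138
 = 0 + 0 + 0 + 0 + 0.3496 + 0.276
 = 0.6256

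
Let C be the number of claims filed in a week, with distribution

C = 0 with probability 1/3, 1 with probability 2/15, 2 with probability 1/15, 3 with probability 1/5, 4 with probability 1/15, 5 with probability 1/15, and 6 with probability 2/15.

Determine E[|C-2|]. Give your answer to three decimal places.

1.867

E[|C-2|] = Σ |c-2|·P(C=c)
 = 2·1/3 + 1·2/15 + 0·1/15 + 1·1/5 + 2·1/15 + 3·1/15 + 4·2/15
 = 2/3 + 2/15 + 0 + 1/5 + 2/15 + 1/5 + 8/15
 = 28/15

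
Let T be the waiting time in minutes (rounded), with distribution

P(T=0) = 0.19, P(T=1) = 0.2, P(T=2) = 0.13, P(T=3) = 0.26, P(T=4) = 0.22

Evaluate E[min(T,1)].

E[min(T,1)] = Σ min(t,1)·P(T=t)
 = 0·0.19 + 1·0.2 + 1·0.13 + 1·0.26 + 1·0.22
 = 0 + 0.2 + 0.13 + 0.26 + 0.22
 = 0.81

0.81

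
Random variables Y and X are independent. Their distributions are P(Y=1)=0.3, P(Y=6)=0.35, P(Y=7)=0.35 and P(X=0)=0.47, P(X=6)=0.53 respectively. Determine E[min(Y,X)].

2.385

E[min(Y,X)] = Σ_y Σ_x min(y,x) · P(Y=y)P(X=x)
 = 0·0.141 + 1·0.159 + 0·0.1645 + 6·0.1855 + 0·0.1645 + 6·0.1855
 = 0 + 0.159 + 0 + 1.113 + 0 + 1.113
 = 2.385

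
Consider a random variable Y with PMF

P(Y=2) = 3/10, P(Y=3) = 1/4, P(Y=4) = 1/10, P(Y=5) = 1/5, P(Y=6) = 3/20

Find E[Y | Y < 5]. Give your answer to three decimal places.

2.692

P(Y < 5) = 3/10 + 1/4 + 1/10 = 13/20.
E[Y | Y < 5] = [2·3/10 + 3·1/4 + 4·1/10] / (13/20)
 = 7/4 / (13/20)
 = 35/13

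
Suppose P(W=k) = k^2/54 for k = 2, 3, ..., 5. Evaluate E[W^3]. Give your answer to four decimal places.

E[W^3] = Σ w^3·P(W=w)
 = 8·2/27 + 27·1/6 + 64·8/27 + 125·25/54
 = 16/27 + 9/2 + 512/27 + 3125/54
 = 2212/27

81.9259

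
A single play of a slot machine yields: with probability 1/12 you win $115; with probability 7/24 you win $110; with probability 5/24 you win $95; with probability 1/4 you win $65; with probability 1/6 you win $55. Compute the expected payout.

86.875

E[payout] = 115·1/12 + 110·7/24 + 95·5/24 + 65·1/4 + 55·1/6
 = 115/12 + 385/12 + 475/24 + 65/4 + 55/6
 = 695/8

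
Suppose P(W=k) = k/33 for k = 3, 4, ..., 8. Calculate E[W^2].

39

E[W^2] = Σ w^2·P(W=w)
 = 9·1/11 + 16·4/33 + 25·5/33 + 36·2/11 + 49·7/33 + 64·8/33
 = 9/11 + 64/33 + 125/33 + 72/11 + 343/33 + 512/33
 = 39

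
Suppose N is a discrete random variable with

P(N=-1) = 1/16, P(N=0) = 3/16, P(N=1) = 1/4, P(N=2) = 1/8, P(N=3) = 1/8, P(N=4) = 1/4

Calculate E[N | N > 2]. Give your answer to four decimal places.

P(N > 2) = 1/8 + 1/4 = 3/8.
E[N | N > 2] = [3·1/8 + 4·1/4] / (3/8)
 = 11/8 / (3/8)
 = 11/3

3.6667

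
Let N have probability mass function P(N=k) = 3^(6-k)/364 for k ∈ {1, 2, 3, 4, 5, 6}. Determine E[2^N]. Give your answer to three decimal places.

E[2^N] = Σ 2^n·P(N=n)
 = 2·243/364 + 4·81/364 + 8·27/364 + 16·9/364 + 32·3/364 + 64·1/364
 = 243/182 + 81/91 + 54/91 + 36/91 + 24/91 + 16/91
 = 95/26

3.654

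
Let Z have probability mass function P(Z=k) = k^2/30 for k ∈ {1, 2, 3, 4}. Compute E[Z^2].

E[Z^2] = Σ z^2·P(Z=z)
 = 1·1/30 + 4·2/15 + 9·3/10 + 16·8/15
 = 1/30 + 8/15 + 27/10 + 128/15
 = 59/5

11.8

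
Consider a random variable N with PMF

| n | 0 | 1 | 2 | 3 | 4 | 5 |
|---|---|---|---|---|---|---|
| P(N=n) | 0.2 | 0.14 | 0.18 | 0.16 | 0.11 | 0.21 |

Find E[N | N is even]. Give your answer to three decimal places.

1.633

P(N is even) = 0.2 + 0.18 + 0.11 = 0.49.
E[N | N is even] = [0·0.2 + 2·0.18 + 4·0.11] / 0.49
 = 0.8 / 0.49
 = 80/49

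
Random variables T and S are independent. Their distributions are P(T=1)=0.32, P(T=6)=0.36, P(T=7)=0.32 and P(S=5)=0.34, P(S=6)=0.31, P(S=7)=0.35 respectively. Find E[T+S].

E[T+S] = Σ_t Σ_s (t+s) · P(T=t)P(S=s)
 = 6·0.1088 + 7·0.0992 + 8·0.112 + 11·0.1224 + 12·0.1116 + 13·0.126 + 12·0.1088 + 13·0.0992 + 14·0.112
 = 0.6528 + 0.6944 + 0.896 + 1.3464 + 1.3392 + 1.638 + 1.3056 + 1.2896 + 1.568
 = 10.73

10.73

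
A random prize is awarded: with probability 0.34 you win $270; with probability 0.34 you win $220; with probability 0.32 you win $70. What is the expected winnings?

189

E[payout] = 270·0.34 + 220·0.34 + 70·0.32
 = 91.8 + 74.8 + 22.4
 = 189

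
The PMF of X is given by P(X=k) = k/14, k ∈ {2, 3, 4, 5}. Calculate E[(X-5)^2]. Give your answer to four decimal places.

E[(X-5)^2] = Σ (x-5)^2·P(X=x)
 = 9·1/7 + 4·3/14 + 1·2/7 + 0·5/14
 = 9/7 + 6/7 + 2/7 + 0
 = 17/7

2.4286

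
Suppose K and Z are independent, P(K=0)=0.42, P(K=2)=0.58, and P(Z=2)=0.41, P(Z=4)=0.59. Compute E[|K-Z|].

E[|K-Z|] = Σ_k Σ_z |k-z| · P(K=k)P(Z=z)
 = 2·0.1722 + 4·0.2478 + 0·0.2378 + 2·0.3422
 = 0.3444 + 0.9912 + 0 + 0.6844
 = 2.02

2.02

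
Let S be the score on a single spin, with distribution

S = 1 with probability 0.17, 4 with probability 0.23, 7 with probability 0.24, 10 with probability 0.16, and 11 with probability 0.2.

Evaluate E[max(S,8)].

E[max(S,8)] = Σ max(s,8)·P(S=s)
 = 8·0.17 + 8·0.23 + 8·0.24 + 10·0.16 + 11·0.2
 = 1.36 + 1.84 + 1.92 + 1.6 + 2.2
 = 8.92

8.92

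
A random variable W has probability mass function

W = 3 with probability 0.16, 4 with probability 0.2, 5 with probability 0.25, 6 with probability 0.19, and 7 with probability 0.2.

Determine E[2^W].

50.24

E[2^W] = Σ 2^w·P(W=w)
 = 8·0.16 + 16·0.2 + 32·0.25 + 64·0.19 + 128·0.2
 = 1.28 + 3.2 + 8 + 12.16 + 25.6
 = 50.24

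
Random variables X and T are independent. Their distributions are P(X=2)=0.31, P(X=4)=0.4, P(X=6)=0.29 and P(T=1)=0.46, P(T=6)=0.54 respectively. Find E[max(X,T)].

E[max(X,T)] = Σ_x Σ_t max(x,t) · P(X=x)P(T=t)
 = 2·0.1426 + 6·0.1674 + 4·0.184 + 6·0.216 + 6·0.1334 + 6·0.1566
 = 0.2852 + 1.0044 + 0.736 + 1.296 + 0.8004 + 0.9396
 = 5.0616

5.0616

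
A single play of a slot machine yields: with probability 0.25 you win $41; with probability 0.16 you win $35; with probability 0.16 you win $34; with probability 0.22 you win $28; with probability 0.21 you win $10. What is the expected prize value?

29.55

E[payout] = 41·0.25 + 35·0.16 + 34·0.16 + 28·0.22 + 10·0.21
 = 10.25 + 5.6 + 5.44 + 6.16 + 2.1
 = 29.55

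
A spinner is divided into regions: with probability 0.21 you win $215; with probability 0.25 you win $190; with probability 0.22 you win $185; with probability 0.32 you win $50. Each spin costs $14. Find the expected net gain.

E[payout] = 215·0.21 + 190·0.25 + 185·0.22 + 50·0.32
 = 45.15 + 47.5 + 40.7 + 16
 = 149.35
Net = 149.35 - 14 = 135.35

135.35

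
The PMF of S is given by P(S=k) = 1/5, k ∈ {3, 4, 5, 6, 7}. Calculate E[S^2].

27

E[S^2] = Σ s^2·P(S=s)
 = 9·1/5 + 16·1/5 + 25·1/5 + 36·1/5 + 49·1/5
 = 9/5 + 16/5 + 5 + 36/5 + 49/5
 = 27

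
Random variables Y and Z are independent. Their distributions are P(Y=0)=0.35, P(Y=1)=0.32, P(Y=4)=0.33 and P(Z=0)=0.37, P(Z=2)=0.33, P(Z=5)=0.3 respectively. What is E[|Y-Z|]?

2.1692

E[|Y-Z|] = Σ_y Σ_z |y-z| · P(Y=y)P(Z=z)
 = 0·0.1295 + 2·0.1155 + 5·0.105 + 1·0.1184 + 1·0.1056 + 4·0.096 + 4·0.1221 + 2·0.1089 + 1·0.099
 = 0 + 0.231 + 0.525 + 0.1184 + 0.1056 + 0.384 + 0.4884 + 0.2178 + 0.099
 = 2.1692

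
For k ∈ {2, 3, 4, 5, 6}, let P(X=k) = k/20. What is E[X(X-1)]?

17.5

E[X(X-1)] = Σ x(x-1)·P(X=x)
 = 2·1/10 + 6·3/20 + 12·1/5 + 20·1/4 + 30·3/10
 = 1/5 + 9/10 + 12/5 + 5 + 9
 = 35/2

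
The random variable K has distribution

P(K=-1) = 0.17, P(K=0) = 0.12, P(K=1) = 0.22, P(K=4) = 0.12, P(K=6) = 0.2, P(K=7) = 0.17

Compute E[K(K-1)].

14.92

E[K(K-1)] = Σ k(k-1)·P(K=k)
 = 2·0.17 + 0·0.12 + 0·0.22 + 12·0.12 + 30·0.2 + 42·0.17
 = 0.34 + 0 + 0 + 1.44 + 6 + 7.14
 = 14.92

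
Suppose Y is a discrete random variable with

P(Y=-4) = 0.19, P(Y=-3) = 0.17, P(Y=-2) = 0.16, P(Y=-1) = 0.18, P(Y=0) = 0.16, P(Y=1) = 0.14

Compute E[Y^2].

E[Y^2] = Σ y^2·P(Y=y)
 = 16·0.19 + 9·0.17 + 4·0.16 + 1·0.18 + 0·0.16 + 1·0.14
 = 3.04 + 1.53 + 0.64 + 0.18 + 0 + 0.14
 = 5.53

5.53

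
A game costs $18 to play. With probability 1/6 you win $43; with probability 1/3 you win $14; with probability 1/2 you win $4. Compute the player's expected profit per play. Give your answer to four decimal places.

-4.1667

E[payout] = 43·1/6 + 14·1/3 + 4·1/2
 = 43/6 + 14/3 + 2
 = 83/6
Net = 83/6 - 18 = -25/6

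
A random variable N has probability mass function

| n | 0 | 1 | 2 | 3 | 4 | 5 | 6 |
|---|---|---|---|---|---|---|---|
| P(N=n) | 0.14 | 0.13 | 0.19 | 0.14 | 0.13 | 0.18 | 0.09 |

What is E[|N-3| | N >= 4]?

1.9

P(N >= 4) = 0.13 + 0.18 + 0.09 = 0.4.
E[|N-3| | N >= 4] = [1·0.13 + 2·0.18 + 3·0.09] / 0.4
 = 0.76 / 0.4
 = 19/10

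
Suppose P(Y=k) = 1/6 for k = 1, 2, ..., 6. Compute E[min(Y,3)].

E[min(Y,3)] = Σ min(y,3)·P(Y=y)
 = 1·1/6 + 2·1/6 + 3·1/6 + 3·1/6 + 3·1/6 + 3·1/6
 = 1/6 + 1/3 + 1/2 + 1/2 + 1/2 + 1/2
 = 5/2

2.5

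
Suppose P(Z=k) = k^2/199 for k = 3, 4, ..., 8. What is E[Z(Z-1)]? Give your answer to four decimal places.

37.5276

E[Z(Z-1)] = Σ z(z-1)·P(Z=z)
 = 6·9/199 + 12·16/199 + 20·25/199 + 30·36/199 + 42·49/199 + 56·64/199
 = 54/199 + 192/199 + 500/199 + 1080/199 + 2058/199 + 3584/199
 = 7468/199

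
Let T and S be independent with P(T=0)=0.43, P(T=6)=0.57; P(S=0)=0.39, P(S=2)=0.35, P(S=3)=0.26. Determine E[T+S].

E[T+S] = Σ_t Σ_s (t+s) · P(T=t)P(S=s)
 = 0·0.1677 + 2·0.1505 + 3·0.1118 + 6·0.2223 + 8·0.1995 + 9·0.1482
 = 0 + 0.301 + 0.3354 + 1.3338 + 1.596 + 1.3338
 = 4.9

4.9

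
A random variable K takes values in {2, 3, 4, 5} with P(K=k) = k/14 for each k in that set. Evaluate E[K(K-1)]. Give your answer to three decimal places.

E[K(K-1)] = Σ k(k-1)·P(K=k)
 = 2·1/7 + 6·3/14 + 12·2/7 + 20·5/14
 = 2/7 + 9/7 + 24/7 + 50/7
 = 85/7

12.143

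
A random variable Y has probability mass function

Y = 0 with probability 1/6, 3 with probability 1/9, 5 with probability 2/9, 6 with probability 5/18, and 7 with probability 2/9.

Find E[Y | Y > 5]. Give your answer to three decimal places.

6.444

P(Y > 5) = 5/18 + 2/9 = 1/2.
E[Y | Y > 5] = [6·5/18 + 7·2/9] / (1/2)
 = 29/9 / (1/2)
 = 58/9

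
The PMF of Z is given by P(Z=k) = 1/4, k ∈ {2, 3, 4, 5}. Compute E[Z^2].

E[Z^2] = Σ z^2·P(Z=z)
 = 4·1/4 + 9·1/4 + 16·1/4 + 25·1/4
 = 1 + 9/4 + 4 + 25/4
 = 27/2

13.5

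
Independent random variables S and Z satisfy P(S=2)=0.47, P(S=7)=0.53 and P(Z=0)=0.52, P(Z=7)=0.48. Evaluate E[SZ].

E[SZ] = Σ_s Σ_z sz · P(S=s)P(Z=z)
 = 0·0.2444 + 14·0.2256 + 0·0.2756 + 49·0.2544
 = 0 + 3.1584 + 0 + 12.4656
 = 15.624

15.624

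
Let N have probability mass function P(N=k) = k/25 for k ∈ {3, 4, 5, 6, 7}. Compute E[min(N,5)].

4.6

E[min(N,5)] = Σ min(n,5)·P(N=n)
 = 3·3/25 + 4·4/25 + 5·1/5 + 5·6/25 + 5·7/25
 = 9/25 + 16/25 + 1 + 6/5 + 7/5
 = 23/5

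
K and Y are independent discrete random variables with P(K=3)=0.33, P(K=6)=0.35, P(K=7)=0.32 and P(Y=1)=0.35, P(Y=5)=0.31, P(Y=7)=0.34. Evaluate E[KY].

E[KY] = Σ_k Σ_y ky · P(K=k)P(Y=y)
 = 3·0.1155 + 15·0.1023 + 21·0.1122 + 6·0.1225 + 30·0.1085 + 42·0.119 + 7·0.112 + 35·0.0992 + 49·0.1088
 = 0.3465 + 1.5345 + 2.3562 + 0.735 + 3.255 + 4.998 + 0.784 + 3.472 + 5.3312
 = 22.8124

22.8124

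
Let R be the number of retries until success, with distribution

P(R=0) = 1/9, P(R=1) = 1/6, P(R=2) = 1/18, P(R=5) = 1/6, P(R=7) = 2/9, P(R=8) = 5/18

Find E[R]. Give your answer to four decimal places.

E[R] = Σ r·P(R=r)
 = 0·1/9 + 1·1/6 + 2·1/18 + 5·1/6 + 7·2/9 + 8·5/18
 = 0 + 1/6 + 1/9 + 5/6 + 14/9 + 20/9
 = 44/9

4.8889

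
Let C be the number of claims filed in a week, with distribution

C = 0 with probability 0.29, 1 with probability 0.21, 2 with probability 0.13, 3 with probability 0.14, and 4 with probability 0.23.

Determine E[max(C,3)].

3.23

E[max(C,3)] = Σ max(c,3)·P(C=c)
 = 3·0.29 + 3·0.21 + 3·0.13 + 3·0.14 + 4·0.23
 = 0.87 + 0.63 + 0.39 + 0.42 + 0.92
 = 3.23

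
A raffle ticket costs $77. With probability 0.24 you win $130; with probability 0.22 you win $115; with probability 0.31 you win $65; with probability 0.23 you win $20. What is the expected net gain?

4.25

E[payout] = 130·0.24 + 115·0.22 + 65·0.31 + 20·0.23
 = 31.2 + 25.3 + 20.15 + 4.6
 = 81.25
Net = 81.25 - 77 = 4.25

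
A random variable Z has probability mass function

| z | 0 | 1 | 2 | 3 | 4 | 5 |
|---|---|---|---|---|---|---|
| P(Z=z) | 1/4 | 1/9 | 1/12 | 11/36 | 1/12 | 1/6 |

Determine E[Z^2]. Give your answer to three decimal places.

8.694

E[Z^2] = Σ z^2·P(Z=z)
 = 0·1/4 + 1·1/9 + 4·1/12 + 9·11/36 + 16·1/12 + 25·1/6
 = 0 + 1/9 + 1/3 + 11/4 + 4/3 + 25/6
 = 313/36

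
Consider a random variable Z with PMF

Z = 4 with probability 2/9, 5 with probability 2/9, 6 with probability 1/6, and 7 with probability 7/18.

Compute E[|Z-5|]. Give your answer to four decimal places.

E[|Z-5|] = Σ |z-5|·P(Z=z)
 = 1·2/9 + 0·2/9 + 1·1/6 + 2·7/18
 = 2/9 + 0 + 1/6 + 7/9
 = 7/6

1.1667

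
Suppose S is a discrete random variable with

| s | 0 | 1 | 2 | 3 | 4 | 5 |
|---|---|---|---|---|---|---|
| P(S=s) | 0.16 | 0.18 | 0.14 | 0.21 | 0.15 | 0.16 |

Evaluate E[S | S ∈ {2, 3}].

P(S ∈ {2, 3}) = 0.14 + 0.21 = 0.35.
E[S | S ∈ {2, 3}] = [2·0.14 + 3·0.21] / 0.35
 = 0.91 / 0.35
 = 13/5

2.6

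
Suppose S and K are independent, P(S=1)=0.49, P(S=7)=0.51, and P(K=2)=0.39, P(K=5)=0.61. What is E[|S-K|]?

3.0034

E[|S-K|] = Σ_s Σ_k |s-k| · P(S=s)P(K=k)
 = 1·0.1911 + 4·0.2989 + 5·0.1989 + 2·0.3111
 = 0.1911 + 1.1956 + 0.9945 + 0.6222
 = 3.0034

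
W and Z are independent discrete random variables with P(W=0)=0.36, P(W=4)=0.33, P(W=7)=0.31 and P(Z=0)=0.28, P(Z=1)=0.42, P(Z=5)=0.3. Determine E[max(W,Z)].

4.2802

E[max(W,Z)] = Σ_w Σ_z max(w,z) · P(W=w)P(Z=z)
 = 0·0.1008 + 1·0.1512 + 5·0.108 + 4·0.0924 + 4·0.1386 + 5·0.099 + 7·0.0868 + 7·0.1302 + 7·0.093
 = 0 + 0.1512 + 0.54 + 0.3696 + 0.5544 + 0.495 + 0.6076 + 0.9114 + 0.651
 = 4.2802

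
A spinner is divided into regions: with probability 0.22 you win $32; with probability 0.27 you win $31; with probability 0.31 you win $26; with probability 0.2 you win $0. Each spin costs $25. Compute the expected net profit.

-1.53

E[payout] = 32·0.22 + 31·0.27 + 26·0.31 + 0·0.2
 = 7.04 + 8.37 + 8.06 + 0
 = 23.47
Net = 23.47 - 25 = -1.53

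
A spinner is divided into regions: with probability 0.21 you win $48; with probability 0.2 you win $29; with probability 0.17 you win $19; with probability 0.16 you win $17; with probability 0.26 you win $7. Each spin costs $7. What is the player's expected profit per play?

16.65

E[payout] = 48·0.21 + 29·0.2 + 19·0.17 + 17·0.16 + 7·0.26
 = 10.08 + 5.8 + 3.23 + 2.72 + 1.82
 = 23.65
Net = 23.65 - 7 = 16.65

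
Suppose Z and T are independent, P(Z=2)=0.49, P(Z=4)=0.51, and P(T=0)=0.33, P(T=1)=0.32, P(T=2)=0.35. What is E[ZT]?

E[ZT] = Σ_z Σ_t zt · P(Z=z)P(T=t)
 = 0·0.1617 + 2·0.1568 + 4·0.1715 + 0·0.1683 + 4·0.1632 + 8·0.1785
 = 0 + 0.3136 + 0.686 + 0 + 0.6528 + 1.428
 = 3.0804

3.0804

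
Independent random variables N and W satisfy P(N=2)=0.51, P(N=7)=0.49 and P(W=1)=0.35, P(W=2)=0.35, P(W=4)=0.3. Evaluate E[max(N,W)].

4.756

E[max(N,W)] = Σ_n Σ_w max(n,w) · P(N=n)P(W=w)
 = 2·0.1785 + 2·0.1785 + 4·0.153 + 7·0.1715 + 7·0.1715 + 7·0.147
 = 0.357 + 0.357 + 0.612 + 1.2005 + 1.2005 + 1.029
 = 4.756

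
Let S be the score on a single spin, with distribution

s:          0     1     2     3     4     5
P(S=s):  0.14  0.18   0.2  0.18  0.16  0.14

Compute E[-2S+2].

E[-2S+2] = Σ (-2s+2)·P(S=s)
 = 2·0.14 + 0·0.18 + (-2)·0.2 + (-4)·0.18 + (-6)·0.16 + (-8)·0.14
 = 0.28 + 0 + (-0.4) + (-0.72) + (-0.96) + (-1.12)
 = -2.92

-2.92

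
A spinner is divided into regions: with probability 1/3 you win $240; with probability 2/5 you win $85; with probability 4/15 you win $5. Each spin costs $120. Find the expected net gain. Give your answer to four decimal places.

-4.6667

E[payout] = 240·1/3 + 85·2/5 + 5·4/15
 = 80 + 34 + 4/3
 = 346/3
Net = 346/3 - 120 = -14/3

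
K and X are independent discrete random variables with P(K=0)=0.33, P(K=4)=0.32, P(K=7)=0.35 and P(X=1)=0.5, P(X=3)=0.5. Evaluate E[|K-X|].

E[|K-X|] = Σ_k Σ_x |k-x| · P(K=k)P(X=x)
 = 1·0.165 + 3·0.165 + 3·0.16 + 1·0.16 + 6·0.175 + 4·0.175
 = 0.165 + 0.495 + 0.48 + 0.16 + 1.05 + 0.7
 = 3.05

3.05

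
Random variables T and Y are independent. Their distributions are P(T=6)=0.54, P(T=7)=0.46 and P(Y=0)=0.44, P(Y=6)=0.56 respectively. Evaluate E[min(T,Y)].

3.36

E[min(T,Y)] = Σ_t Σ_y min(t,y) · P(T=t)P(Y=y)
 = 0·0.2376 + 6·0.3024 + 0·0.2024 + 6·0.2576
 = 0 + 1.8144 + 0 + 1.5456
 = 3.36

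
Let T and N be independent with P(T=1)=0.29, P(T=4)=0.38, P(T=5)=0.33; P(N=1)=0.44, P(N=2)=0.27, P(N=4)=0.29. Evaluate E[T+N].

5.6

E[T+N] = Σ_t Σ_n (t+n) · P(T=t)P(N=n)
 = 2·0.1276 + 3·0.0783 + 5·0.0841 + 5·0.1672 + 6·0.1026 + 8·0.1102 + 6·0.1452 + 7·0.0891 + 9·0.0957
 = 0.2552 + 0.2349 + 0.4205 + 0.836 + 0.6156 + 0.8816 + 0.8712 + 0.6237 + 0.8613
 = 5.6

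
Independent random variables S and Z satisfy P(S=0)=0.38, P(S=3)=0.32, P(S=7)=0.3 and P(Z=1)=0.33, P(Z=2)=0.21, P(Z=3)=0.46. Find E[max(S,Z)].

E[max(S,Z)] = Σ_s Σ_z max(s,z) · P(S=s)P(Z=z)
 = 1·0.1254 + 2·0.0798 + 3·0.1748 + 3·0.1056 + 3·0.0672 + 3·0.1472 + 7·0.099 + 7·0.063 + 7·0.138
 = 0.1254 + 0.1596 + 0.5244 + 0.3168 + 0.2016 + 0.4416 + 0.693 + 0.441 + 0.966
 = 3.8694

3.8694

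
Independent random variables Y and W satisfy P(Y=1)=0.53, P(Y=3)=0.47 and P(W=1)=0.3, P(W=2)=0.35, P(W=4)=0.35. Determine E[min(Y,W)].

E[min(Y,W)] = Σ_y Σ_w min(y,w) · P(Y=y)P(W=w)
 = 1·0.159 + 1·0.1855 + 1·0.1855 + 1·0.141 + 2·0.1645 + 3·0.1645
 = 0.159 + 0.1855 + 0.1855 + 0.141 + 0.329 + 0.4935
 = 1.4935

1.4935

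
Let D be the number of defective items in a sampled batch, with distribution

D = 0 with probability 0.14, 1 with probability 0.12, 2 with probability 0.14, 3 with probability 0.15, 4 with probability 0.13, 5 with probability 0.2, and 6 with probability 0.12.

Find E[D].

3.09

E[D] = Σ d·P(D=d)
 = 0·0.14 + 1·0.12 + 2·0.14 + 3·0.15 + 4·0.13 + 5·0.2 + 6·0.12
 = 0 + 0.12 + 0.28 + 0.45 + 0.52 + 1 + 0.72
 = 3.09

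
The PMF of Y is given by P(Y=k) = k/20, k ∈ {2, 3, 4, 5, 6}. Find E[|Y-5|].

1.1

E[|Y-5|] = Σ |y-5|·P(Y=y)
 = 3·1/10 + 2·3/20 + 1·1/5 + 0·1/4 + 1·3/10
 = 3/10 + 3/10 + 1/5 + 0 + 3/10
 = 11/10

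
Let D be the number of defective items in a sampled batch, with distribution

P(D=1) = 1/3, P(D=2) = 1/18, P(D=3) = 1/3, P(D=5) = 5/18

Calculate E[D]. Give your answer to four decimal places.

2.8333

E[D] = Σ d·P(D=d)
 = 1·1/3 + 2·1/18 + 3·1/3 + 5·5/18
 = 1/3 + 1/9 + 1 + 25/18
 = 17/6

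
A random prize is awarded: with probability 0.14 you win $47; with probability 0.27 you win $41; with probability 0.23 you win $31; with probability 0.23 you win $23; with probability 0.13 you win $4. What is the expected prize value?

E[payout] = 47·0.14 + 41·0.27 + 31·0.23 + 23·0.23 + 4·0.13
 = 6.58 + 11.07 + 7.13 + 5.29 + 0.52
 = 30.59

30.59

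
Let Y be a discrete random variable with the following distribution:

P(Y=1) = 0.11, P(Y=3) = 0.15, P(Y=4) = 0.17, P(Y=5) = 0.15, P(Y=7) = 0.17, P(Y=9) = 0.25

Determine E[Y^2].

E[Y^2] = Σ y^2·P(Y=y)
 = 1·0.11 + 9·0.15 + 16·0.17 + 25·0.15 + 49·0.17 + 81·0.25
 = 0.11 + 1.35 + 2.72 + 3.75 + 8.33 + 20.25
 = 36.51

36.51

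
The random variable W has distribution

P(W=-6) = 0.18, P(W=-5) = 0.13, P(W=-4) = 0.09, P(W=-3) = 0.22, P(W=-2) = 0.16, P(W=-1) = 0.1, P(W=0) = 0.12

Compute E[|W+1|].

E[|W+1|] = Σ |w+1|·P(W=w)
 = 5·0.18 + 4·0.13 + 3·0.09 + 2·0.22 + 1·0.16 + 0·0.1 + 1·0.12
 = 0.9 + 0.52 + 0.27 + 0.44 + 0.16 + 0 + 0.12
 = 2.41

2.41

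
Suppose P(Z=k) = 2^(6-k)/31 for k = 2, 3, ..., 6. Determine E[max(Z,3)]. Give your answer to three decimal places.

E[max(Z,3)] = Σ max(z,3)·P(Z=z)
 = 3·16/31 + 3·8/31 + 4·4/31 + 5·2/31 + 6·1/31
 = 48/31 + 24/31 + 16/31 + 10/31 + 6/31
 = 104/31

3.355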